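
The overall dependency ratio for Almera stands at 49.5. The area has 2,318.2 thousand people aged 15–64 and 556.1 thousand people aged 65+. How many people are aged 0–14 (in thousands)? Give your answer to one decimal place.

Aged 0–14: 591.4

Total dependency ratio = (youth + elderly) / working-age × 100
49.5 = (Y + 556.1) / 2,318.2 × 100
⇒ 591.4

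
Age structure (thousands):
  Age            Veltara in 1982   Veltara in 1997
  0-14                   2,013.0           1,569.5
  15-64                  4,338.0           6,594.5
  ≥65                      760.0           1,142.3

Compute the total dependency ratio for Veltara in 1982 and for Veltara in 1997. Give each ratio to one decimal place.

Veltara in 1982: (2,013.0 + 760.0) / 4,338.0 × 100 = 2,773.0 / 4,338.0 × 100 = 63.9
Veltara in 1997: (1,569.5 + 1,142.3) / 6,594.5 × 100 = 2,711.8 / 6,594.5 × 100 = 41.1

Veltara in 1982: 63.9
Veltara in 1997: 41.1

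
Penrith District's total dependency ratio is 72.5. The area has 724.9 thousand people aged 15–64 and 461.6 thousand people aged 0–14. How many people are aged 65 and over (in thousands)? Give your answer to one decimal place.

Aged 65 and over: 64.0

Total dependency ratio = (youth + elderly) / working-age × 100
72.5 = (461.6 + E) / 724.9 × 100
⇒ 64.0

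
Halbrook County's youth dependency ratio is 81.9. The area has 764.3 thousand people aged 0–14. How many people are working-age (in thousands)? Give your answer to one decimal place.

Working-age: 933.2

Youth dependency ratio = youth / working-age × 100
81.9 = 764.3 / W × 100
⇒ 933.2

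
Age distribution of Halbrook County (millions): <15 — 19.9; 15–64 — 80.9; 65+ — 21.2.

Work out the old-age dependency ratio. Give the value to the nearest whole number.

Old-age dependency ratio: 26

Old-age dependency ratio = 21.2 / 80.9 × 100 = 26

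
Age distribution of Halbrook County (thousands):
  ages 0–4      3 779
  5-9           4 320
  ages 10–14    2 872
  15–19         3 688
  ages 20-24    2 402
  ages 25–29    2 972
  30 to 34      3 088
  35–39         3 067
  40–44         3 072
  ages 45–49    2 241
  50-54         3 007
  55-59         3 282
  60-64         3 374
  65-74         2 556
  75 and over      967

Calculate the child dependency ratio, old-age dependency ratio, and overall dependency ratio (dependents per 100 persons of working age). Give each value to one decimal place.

Youth dependency ratio: 36.3
Old-age dependency ratio: 11.7
Total dependency ratio: 48.0

0–14: 3 779 + 4 320 + 2 872 = 10 971
15–64: 3 688 + 2 402 + 2 972 + 3 088 + 3 067 + 3 072 + 2 241 + 3 007 + 3 282 + 3 374 = 30 193
65+: 2 556 + 967 = 3 523
Youth dependency ratio = 10 971 / 30 193 × 100 = 36.3
Old-age dependency ratio = 3 523 / 30 193 × 100 = 11.7
Total dependency ratio = (10 971 + 3 523) / 30 193 × 100 = 14 494 / 30 193 × 100 = 48.0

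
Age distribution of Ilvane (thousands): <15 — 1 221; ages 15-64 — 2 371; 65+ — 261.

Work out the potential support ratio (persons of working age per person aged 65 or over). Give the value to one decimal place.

Potential support ratio: 9.1

Potential support ratio = 2 371 / 261 = 9.1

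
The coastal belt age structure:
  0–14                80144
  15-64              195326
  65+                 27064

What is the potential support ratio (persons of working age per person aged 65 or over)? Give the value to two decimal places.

Potential support ratio: 7.22

Potential support ratio = 195326 / 27064 = 7.22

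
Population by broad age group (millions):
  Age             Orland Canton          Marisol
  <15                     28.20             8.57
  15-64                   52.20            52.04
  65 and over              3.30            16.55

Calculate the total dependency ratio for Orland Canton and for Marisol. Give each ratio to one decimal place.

Orland Canton: (28.20 + 3.30) / 52.20 × 100 = 31.50 / 52.20 × 100 = 60.3
Marisol: (8.57 + 16.55) / 52.04 × 100 = 25.12 / 52.04 × 100 = 48.3

Orland Canton: 60.3
Marisol: 48.3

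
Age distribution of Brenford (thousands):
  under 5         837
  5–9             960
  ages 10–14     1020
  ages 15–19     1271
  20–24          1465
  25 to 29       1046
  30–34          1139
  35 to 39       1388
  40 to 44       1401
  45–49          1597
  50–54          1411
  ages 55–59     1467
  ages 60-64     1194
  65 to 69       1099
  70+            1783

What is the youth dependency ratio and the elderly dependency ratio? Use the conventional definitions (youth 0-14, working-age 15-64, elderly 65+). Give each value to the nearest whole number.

Youth dependency ratio: 21
Old-age dependency ratio: 22

0–14: 837 + 960 + 1020 = 2817
15–64: 1271 + 1465 + 1046 + 1139 + 1388 + 1401 + 1597 + 1411 + 1467 + 1194 = 13379
65+: 1099 + 1783 = 2882
Youth dependency ratio = 2817 / 13379 × 100 = 21
Old-age dependency ratio = 2882 / 13379 × 100 = 22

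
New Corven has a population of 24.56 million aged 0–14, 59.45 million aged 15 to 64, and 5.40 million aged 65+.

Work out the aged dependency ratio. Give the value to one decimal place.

Old-age dependency ratio: 9.1

Old-age dependency ratio = 5.40 / 59.45 × 100 = 9.1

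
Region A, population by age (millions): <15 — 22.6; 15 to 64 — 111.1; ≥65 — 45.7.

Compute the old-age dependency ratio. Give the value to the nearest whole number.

Old-age dependency ratio: 41

Old-age dependency ratio = 45.7 / 111.1 × 100 = 41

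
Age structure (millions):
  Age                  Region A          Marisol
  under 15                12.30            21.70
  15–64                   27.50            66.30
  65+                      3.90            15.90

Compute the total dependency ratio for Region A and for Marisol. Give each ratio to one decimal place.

Region A: (12.30 + 3.90) / 27.50 × 100 = 16.20 / 27.50 × 100 = 58.9
Marisol: (21.70 + 15.90) / 66.30 × 100 = 37.60 / 66.30 × 100 = 56.7

Region A: 58.9
Marisol: 56.7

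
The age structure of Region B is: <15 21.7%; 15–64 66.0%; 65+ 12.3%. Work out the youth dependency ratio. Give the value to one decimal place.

Youth dependency ratio = 21.7 / 66.0 × 100 = 32.9

Youth dependency ratio: 32.9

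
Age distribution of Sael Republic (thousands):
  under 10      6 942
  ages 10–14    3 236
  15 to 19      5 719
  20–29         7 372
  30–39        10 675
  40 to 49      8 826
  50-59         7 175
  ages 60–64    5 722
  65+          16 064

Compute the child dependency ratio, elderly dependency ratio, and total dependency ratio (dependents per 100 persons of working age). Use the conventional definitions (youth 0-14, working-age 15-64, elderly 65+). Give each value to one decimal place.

0–14: 6 942 + 3 236 = 10 178
15–64: 5 719 + 7 372 + 10 675 + 8 826 + 7 175 + 5 722 = 45 489
65+: 16 064
Youth dependency ratio = 10 178 / 45 489 × 100 = 22.4
Old-age dependency ratio = 16 064 / 45 489 × 100 = 35.3
Total dependency ratio = (10 178 + 16 064) / 45 489 × 100 = 26 242 / 45 489 × 100 = 57.7

Youth dependency ratio: 22.4
Old-age dependency ratio: 35.3
Total dependency ratio: 57.7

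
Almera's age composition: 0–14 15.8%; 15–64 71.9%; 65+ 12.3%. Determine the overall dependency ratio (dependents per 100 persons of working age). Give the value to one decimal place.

Total dependency ratio: 39.1

Total dependency ratio = (15.8 + 12.3) / 71.9 × 100 = 28.1 / 71.9 × 100 = 39.1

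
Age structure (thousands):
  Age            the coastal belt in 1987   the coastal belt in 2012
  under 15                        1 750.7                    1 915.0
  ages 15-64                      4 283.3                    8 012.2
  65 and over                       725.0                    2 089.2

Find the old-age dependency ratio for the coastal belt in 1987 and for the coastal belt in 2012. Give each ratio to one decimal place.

the coastal belt in 1987: 16.9
the coastal belt in 2012: 26.1

the coastal belt in 1987: 725.0 / 4 283.3 × 100 = 16.9
the coastal belt in 2012: 2 089.2 / 8 012.2 × 100 = 26.1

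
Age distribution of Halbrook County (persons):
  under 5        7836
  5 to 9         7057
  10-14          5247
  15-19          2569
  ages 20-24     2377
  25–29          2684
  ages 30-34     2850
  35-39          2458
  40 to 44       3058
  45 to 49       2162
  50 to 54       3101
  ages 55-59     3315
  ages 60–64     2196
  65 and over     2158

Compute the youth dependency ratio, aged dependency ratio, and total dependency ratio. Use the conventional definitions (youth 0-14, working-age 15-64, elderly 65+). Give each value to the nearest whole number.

0–14: 7836 + 7057 + 5247 = 20140
15–64: 2569 + 2377 + 2684 + 2850 + 2458 + 3058 + 2162 + 3101 + 3315 + 2196 = 26770
65+: 2158
Youth dependency ratio = 20140 / 26770 × 100 = 75
Old-age dependency ratio = 2158 / 26770 × 100 = 8
Total dependency ratio = (20140 + 2158) / 26770 × 100 = 22298 / 26770 × 100 = 83

Youth dependency ratio: 75
Old-age dependency ratio: 8
Total dependency ratio: 83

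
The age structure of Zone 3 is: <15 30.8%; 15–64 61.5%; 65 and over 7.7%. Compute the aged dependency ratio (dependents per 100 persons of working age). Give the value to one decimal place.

Old-age dependency ratio = 7.7 / 61.5 × 100 = 12.5

Old-age dependency ratio: 12.5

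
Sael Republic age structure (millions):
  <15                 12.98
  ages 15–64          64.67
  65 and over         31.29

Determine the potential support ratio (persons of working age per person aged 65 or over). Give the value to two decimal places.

Potential support ratio = 64.67 / 31.29 = 2.07

Potential support ratio: 2.07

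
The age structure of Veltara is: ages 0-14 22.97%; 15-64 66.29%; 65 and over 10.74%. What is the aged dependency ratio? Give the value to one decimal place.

Old-age dependency ratio: 16.2

Old-age dependency ratio = 10.74 / 66.29 × 100 = 16.2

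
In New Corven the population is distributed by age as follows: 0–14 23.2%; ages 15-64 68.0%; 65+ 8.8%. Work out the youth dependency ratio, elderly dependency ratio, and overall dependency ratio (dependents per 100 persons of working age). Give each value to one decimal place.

Youth dependency ratio = 23.2 / 68.0 × 100 = 34.1
Old-age dependency ratio = 8.8 / 68.0 × 100 = 12.9
Total dependency ratio = (23.2 + 8.8) / 68.0 × 100 = 32.0 / 68.0 × 100 = 47.1

Youth dependency ratio: 34.1
Old-age dependency ratio: 12.9
Total dependency ratio: 47.1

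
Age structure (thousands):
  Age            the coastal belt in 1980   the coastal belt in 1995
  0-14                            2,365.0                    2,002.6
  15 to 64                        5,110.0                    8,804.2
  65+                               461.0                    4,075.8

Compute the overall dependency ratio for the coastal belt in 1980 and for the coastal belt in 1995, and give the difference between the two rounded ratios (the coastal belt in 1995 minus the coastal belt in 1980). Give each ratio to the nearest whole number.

the coastal belt in 1980: 55
the coastal belt in 1995: 69
Difference: +14

the coastal belt in 1980: (2,365.0 + 461.0) / 5,110.0 × 100 = 2,826.0 / 5,110.0 × 100 = 55
the coastal belt in 1995: (2,002.6 + 4,075.8) / 8,804.2 × 100 = 6,078.4 / 8,804.2 × 100 = 69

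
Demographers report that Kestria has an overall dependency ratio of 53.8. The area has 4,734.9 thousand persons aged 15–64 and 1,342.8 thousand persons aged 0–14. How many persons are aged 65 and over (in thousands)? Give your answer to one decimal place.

Total dependency ratio = (youth + elderly) / working-age × 100
53.8 = (1,342.8 + E) / 4,734.9 × 100
⇒ 1,204.6

Aged 65 and over: 1,204.6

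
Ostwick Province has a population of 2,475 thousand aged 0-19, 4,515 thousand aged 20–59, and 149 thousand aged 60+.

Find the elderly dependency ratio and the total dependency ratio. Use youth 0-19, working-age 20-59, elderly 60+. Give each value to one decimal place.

Old-age dependency ratio = 149 / 4,515 × 100 = 3.3
Total dependency ratio = (2,475 + 149) / 4,515 × 100 = 2,624 / 4,515 × 100 = 58.1

Old-age dependency ratio: 3.3
Total dependency ratio: 58.1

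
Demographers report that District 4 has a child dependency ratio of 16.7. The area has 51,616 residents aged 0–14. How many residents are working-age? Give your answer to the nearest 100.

Working-age: 309,100

Youth dependency ratio = youth / working-age × 100
16.7 = 51,616 / W × 100
⇒ 309,100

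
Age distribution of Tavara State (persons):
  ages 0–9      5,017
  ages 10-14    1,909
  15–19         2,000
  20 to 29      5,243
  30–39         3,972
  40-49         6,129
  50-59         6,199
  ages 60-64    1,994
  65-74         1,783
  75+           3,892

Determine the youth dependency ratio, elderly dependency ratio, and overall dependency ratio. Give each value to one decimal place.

Youth dependency ratio: 27.1
Old-age dependency ratio: 22.2
Total dependency ratio: 49.3

0–14: 5,017 + 1,909 = 6,926
15–64: 2,000 + 5,243 + 3,972 + 6,129 + 6,199 + 1,994 = 25,537
65+: 1,783 + 3,892 = 5,675
Youth dependency ratio = 6,926 / 25,537 × 100 = 27.1
Old-age dependency ratio = 5,675 / 25,537 × 100 = 22.2
Total dependency ratio = (6,926 + 5,675) / 25,537 × 100 = 12,601 / 25,537 × 100 = 49.3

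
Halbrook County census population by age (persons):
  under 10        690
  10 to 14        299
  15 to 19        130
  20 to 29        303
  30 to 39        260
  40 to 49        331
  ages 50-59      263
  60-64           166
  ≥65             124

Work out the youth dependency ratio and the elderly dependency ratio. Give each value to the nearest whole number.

Youth dependency ratio: 68
Old-age dependency ratio: 9

0–14: 690 + 299 = 989
15–64: 130 + 303 + 260 + 331 + 263 + 166 = 1 453
65+: 124
Youth dependency ratio = 989 / 1 453 × 100 = 68
Old-age dependency ratio = 124 / 1 453 × 100 = 9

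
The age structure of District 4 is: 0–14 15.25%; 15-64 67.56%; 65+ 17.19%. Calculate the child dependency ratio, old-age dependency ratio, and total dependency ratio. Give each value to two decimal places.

Youth dependency ratio: 22.57
Old-age dependency ratio: 25.44
Total dependency ratio: 48.02

Youth dependency ratio = 15.25 / 67.56 × 100 = 22.57
Old-age dependency ratio = 17.19 / 67.56 × 100 = 25.44
Total dependency ratio = (15.25 + 17.19) / 67.56 × 100 = 32.44 / 67.56 × 100 = 48.02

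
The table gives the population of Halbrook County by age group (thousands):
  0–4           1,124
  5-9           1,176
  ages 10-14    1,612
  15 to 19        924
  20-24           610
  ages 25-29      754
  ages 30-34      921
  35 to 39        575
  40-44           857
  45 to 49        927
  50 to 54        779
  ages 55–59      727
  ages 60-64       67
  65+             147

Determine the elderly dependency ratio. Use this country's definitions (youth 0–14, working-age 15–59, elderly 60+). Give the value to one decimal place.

Old-age dependency ratio: 3.0

0–14: 1,124 + 1,176 + 1,612 = 3,912
15–59: 924 + 610 + 754 + 921 + 575 + 857 + 927 + 779 + 727 = 7,074
60+: 67 + 147 = 214
Old-age dependency ratio = 214 / 7,074 × 100 = 3.0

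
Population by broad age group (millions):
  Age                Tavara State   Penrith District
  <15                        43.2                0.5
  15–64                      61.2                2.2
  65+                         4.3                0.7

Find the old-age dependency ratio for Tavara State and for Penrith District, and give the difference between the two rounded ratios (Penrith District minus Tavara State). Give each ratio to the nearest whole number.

Tavara State: 4.3 / 61.2 × 100 = 7
Penrith District: 0.7 / 2.2 × 100 = 32

Tavara State: 7
Penrith District: 32
Difference: +25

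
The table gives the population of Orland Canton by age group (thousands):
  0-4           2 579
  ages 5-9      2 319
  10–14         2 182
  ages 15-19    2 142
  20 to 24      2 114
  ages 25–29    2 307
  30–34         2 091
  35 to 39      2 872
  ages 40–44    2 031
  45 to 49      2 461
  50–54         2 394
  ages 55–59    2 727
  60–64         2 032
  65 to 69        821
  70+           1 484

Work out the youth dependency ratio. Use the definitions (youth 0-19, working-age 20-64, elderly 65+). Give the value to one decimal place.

Youth dependency ratio: 43.9

0–19: 2 579 + 2 319 + 2 182 + 2 142 = 9 222
20–64: 2 114 + 2 307 + 2 091 + 2 872 + 2 031 + 2 461 + 2 394 + 2 727 + 2 032 = 21 029
65+: 821 + 1 484 = 2 305
Youth dependency ratio = 9 222 / 21 029 × 100 = 43.9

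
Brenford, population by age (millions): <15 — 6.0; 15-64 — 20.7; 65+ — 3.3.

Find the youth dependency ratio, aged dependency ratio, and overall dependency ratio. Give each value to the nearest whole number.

Youth dependency ratio: 29
Old-age dependency ratio: 16
Total dependency ratio: 45

Youth dependency ratio = 6.0 / 20.7 × 100 = 29
Old-age dependency ratio = 3.3 / 20.7 × 100 = 16
Total dependency ratio = (6.0 + 3.3) / 20.7 × 100 = 9.3 / 20.7 × 100 = 45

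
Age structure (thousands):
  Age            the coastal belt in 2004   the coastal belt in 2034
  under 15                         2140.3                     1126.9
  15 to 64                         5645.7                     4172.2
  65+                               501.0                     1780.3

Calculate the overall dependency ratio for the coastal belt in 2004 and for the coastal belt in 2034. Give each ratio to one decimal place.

the coastal belt in 2004: 46.8
the coastal belt in 2034: 69.7

the coastal belt in 2004: (2140.3 + 501.0) / 5645.7 × 100 = 2641.3 / 5645.7 × 100 = 46.8
the coastal belt in 2034: (1126.9 + 1780.3) / 4172.2 × 100 = 2907.2 / 4172.2 × 100 = 69.7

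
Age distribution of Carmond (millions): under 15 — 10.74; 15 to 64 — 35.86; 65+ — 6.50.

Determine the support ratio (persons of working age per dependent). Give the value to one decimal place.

Support ratio: 2.1

Support ratio = 35.86 / (10.74 + 6.50) = 35.86 / 17.24 = 2.1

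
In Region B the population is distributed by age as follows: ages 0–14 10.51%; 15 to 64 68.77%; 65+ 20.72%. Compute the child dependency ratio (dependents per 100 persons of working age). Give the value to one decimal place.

Youth dependency ratio = 10.51 / 68.77 × 100 = 15.3

Youth dependency ratio: 15.3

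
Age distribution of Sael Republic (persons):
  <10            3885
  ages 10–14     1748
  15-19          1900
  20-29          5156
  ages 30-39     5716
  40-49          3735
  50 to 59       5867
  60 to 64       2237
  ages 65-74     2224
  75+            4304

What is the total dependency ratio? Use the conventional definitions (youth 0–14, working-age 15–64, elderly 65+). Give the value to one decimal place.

Total dependency ratio: 49.4

0–14: 3885 + 1748 = 5633
15–64: 1900 + 5156 + 5716 + 3735 + 5867 + 2237 = 24611
65+: 2224 + 4304 = 6528
Total dependency ratio = (5633 + 6528) / 24611 × 100 = 12161 / 24611 × 100 = 49.4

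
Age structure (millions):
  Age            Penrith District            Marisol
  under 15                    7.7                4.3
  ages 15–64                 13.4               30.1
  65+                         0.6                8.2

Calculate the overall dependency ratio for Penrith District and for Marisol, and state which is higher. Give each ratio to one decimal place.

Penrith District: 61.9
Marisol: 41.5
Higher: Penrith District

Penrith District: (7.7 + 0.6) / 13.4 × 100 = 8.3 / 13.4 × 100 = 61.9
Marisol: (4.3 + 8.2) / 30.1 × 100 = 12.5 / 30.1 × 100 = 41.5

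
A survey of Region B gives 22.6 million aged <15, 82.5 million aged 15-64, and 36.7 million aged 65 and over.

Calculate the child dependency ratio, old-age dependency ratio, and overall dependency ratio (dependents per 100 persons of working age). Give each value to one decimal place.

Youth dependency ratio: 27.4
Old-age dependency ratio: 44.5
Total dependency ratio: 71.9

Youth dependency ratio = 22.6 / 82.5 × 100 = 27.4
Old-age dependency ratio = 36.7 / 82.5 × 100 = 44.5
Total dependency ratio = (22.6 + 36.7) / 82.5 × 100 = 59.3 / 82.5 × 100 = 71.9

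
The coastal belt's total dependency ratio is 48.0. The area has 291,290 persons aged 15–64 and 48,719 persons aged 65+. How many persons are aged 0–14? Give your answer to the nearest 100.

Aged 0–14: 91,100

Total dependency ratio = (youth + elderly) / working-age × 100
48.0 = (Y + 48,719) / 291,290 × 100
⇒ 91,100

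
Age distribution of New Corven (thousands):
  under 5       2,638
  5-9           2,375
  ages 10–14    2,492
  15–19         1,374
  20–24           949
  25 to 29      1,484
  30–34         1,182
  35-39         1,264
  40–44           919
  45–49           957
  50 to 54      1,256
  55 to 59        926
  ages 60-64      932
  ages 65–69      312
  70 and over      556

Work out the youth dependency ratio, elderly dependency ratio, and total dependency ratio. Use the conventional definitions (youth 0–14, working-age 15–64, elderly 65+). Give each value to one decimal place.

Youth dependency ratio: 66.8
Old-age dependency ratio: 7.7
Total dependency ratio: 74.5

0–14: 2,638 + 2,375 + 2,492 = 7,505
15–64: 1,374 + 949 + 1,484 + 1,182 + 1,264 + 919 + 957 + 1,256 + 926 + 932 = 11,243
65+: 312 + 556 = 868
Youth dependency ratio = 7,505 / 11,243 × 100 = 66.8
Old-age dependency ratio = 868 / 11,243 × 100 = 7.7
Total dependency ratio = (7,505 + 868) / 11,243 × 100 = 8,373 / 11,243 × 100 = 74.5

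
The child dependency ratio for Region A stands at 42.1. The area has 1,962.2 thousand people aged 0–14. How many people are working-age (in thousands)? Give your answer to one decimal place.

Working-age: 4,660.8

Youth dependency ratio = youth / working-age × 100
42.1 = 1,962.2 / W × 100
⇒ 4,660.8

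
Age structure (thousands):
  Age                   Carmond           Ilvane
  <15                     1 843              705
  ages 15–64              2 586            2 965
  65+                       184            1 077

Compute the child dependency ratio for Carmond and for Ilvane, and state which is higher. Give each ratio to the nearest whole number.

Carmond: 71
Ilvane: 24
Higher: Carmond

Carmond: 1 843 / 2 586 × 100 = 71
Ilvane: 705 / 2 965 × 100 = 24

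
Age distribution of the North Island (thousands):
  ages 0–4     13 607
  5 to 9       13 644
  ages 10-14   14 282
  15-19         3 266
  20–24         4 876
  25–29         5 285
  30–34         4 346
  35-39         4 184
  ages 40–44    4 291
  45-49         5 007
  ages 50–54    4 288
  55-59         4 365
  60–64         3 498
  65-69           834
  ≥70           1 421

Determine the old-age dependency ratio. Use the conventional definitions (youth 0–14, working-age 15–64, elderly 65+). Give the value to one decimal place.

Old-age dependency ratio: 5.2

0–14: 13 607 + 13 644 + 14 282 = 41 533
15–64: 3 266 + 4 876 + 5 285 + 4 346 + 4 184 + 4 291 + 5 007 + 4 288 + 4 365 + 3 498 = 43 406
65+: 834 + 1 421 = 2 255
Old-age dependency ratio = 2 255 / 43 406 × 100 = 5.2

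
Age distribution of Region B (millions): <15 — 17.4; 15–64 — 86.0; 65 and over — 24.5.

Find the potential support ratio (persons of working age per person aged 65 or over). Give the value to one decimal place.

Potential support ratio = 86.0 / 24.5 = 3.5

Potential support ratio: 3.5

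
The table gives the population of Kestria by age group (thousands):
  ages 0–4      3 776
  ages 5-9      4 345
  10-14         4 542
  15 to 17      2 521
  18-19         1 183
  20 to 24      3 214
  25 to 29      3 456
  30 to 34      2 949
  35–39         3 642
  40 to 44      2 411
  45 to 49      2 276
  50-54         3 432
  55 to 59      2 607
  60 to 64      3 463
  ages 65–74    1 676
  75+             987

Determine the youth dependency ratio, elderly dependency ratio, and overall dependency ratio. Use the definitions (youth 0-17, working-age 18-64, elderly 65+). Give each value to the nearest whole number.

Youth dependency ratio: 53
Old-age dependency ratio: 9
Total dependency ratio: 62

0–17: 3 776 + 4 345 + 4 542 + 2 521 = 15 184
18–64: 1 183 + 3 214 + 3 456 + 2 949 + 3 642 + 2 411 + 2 276 + 3 432 + 2 607 + 3 463 = 28 633
65+: 1 676 + 987 = 2 663
Youth dependency ratio = 15 184 / 28 633 × 100 = 53
Old-age dependency ratio = 2 663 / 28 633 × 100 = 9
Total dependency ratio = (15 184 + 2 663) / 28 633 × 100 = 17 847 / 28 633 × 100 = 62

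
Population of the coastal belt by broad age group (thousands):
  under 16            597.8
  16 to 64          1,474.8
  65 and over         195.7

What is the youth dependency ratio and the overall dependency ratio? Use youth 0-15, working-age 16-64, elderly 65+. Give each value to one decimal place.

Youth dependency ratio: 40.5
Total dependency ratio: 53.8

Youth dependency ratio = 597.8 / 1,474.8 × 100 = 40.5
Total dependency ratio = (597.8 + 195.7) / 1,474.8 × 100 = 793.5 / 1,474.8 × 100 = 53.8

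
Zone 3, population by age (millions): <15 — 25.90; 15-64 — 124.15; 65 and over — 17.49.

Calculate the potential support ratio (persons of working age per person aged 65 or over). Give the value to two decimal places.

Potential support ratio = 124.15 / 17.49 = 7.10

Potential support ratio: 7.10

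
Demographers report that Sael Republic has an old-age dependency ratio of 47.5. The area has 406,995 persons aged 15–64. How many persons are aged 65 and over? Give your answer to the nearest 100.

Aged 65 and over: 193,300

Old-age dependency ratio = elderly / working-age × 100
47.5 = E / 406,995 × 100
⇒ 193,300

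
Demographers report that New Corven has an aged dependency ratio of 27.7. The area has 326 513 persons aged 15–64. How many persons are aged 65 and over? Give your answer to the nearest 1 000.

Aged 65 and over: 90 000

Old-age dependency ratio = elderly / working-age × 100
27.7 = E / 326 513 × 100
⇒ 90 000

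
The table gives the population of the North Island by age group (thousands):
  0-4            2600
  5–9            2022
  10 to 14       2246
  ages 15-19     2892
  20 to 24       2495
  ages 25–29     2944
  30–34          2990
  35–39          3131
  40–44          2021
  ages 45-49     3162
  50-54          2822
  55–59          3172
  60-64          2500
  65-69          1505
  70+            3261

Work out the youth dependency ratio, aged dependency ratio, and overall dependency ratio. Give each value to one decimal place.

Youth dependency ratio: 24.4
Old-age dependency ratio: 16.9
Total dependency ratio: 41.4

0–14: 2600 + 2022 + 2246 = 6868
15–64: 2892 + 2495 + 2944 + 2990 + 3131 + 2021 + 3162 + 2822 + 3172 + 2500 = 28129
65+: 1505 + 3261 = 4766
Youth dependency ratio = 6868 / 28129 × 100 = 24.4
Old-age dependency ratio = 4766 / 28129 × 100 = 16.9
Total dependency ratio = (6868 + 4766) / 28129 × 100 = 11634 / 28129 × 100 = 41.4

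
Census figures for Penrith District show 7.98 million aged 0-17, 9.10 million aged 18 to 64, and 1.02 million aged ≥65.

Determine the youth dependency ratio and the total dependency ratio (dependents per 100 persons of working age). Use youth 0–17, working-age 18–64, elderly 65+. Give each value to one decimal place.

Youth dependency ratio = 7.98 / 9.10 × 100 = 87.7
Total dependency ratio = (7.98 + 1.02) / 9.10 × 100 = 9.00 / 9.10 × 100 = 98.9

Youth dependency ratio: 87.7
Total dependency ratio: 98.9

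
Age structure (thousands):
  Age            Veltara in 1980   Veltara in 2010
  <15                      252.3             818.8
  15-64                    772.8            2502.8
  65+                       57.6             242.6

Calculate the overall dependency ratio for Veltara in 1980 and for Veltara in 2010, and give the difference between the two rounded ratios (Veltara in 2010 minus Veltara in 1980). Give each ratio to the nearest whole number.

Veltara in 1980: (252.3 + 57.6) / 772.8 × 100 = 309.9 / 772.8 × 100 = 40
Veltara in 2010: (818.8 + 242.6) / 2502.8 × 100 = 1061.4 / 2502.8 × 100 = 42

Veltara in 1980: 40
Veltara in 2010: 42
Difference: +2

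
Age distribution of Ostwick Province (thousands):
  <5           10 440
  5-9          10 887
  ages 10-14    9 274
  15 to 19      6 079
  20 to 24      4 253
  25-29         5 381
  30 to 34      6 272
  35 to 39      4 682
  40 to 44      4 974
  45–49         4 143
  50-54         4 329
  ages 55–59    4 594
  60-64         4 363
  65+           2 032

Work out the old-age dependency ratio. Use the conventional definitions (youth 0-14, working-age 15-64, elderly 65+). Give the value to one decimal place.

Old-age dependency ratio: 4.1

0–14: 10 440 + 10 887 + 9 274 = 30 601
15–64: 6 079 + 4 253 + 5 381 + 6 272 + 4 682 + 4 974 + 4 143 + 4 329 + 4 594 + 4 363 = 49 070
65+: 2 032
Old-age dependency ratio = 2 032 / 49 070 × 100 = 4.1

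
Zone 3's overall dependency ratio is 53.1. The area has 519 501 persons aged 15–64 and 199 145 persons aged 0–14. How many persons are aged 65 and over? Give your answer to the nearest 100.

Aged 65 and over: 76 700

Total dependency ratio = (youth + elderly) / working-age × 100
53.1 = (199 145 + E) / 519 501 × 100
⇒ 76 700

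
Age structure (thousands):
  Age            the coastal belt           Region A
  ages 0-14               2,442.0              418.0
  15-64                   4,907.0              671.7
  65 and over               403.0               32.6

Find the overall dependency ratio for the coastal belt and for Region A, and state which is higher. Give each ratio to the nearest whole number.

the coastal belt: (2,442.0 + 403.0) / 4,907.0 × 100 = 2,845.0 / 4,907.0 × 100 = 58
Region A: (418.0 + 32.6) / 671.7 × 100 = 450.6 / 671.7 × 100 = 67

the coastal belt: 58
Region A: 67
Higher: Region A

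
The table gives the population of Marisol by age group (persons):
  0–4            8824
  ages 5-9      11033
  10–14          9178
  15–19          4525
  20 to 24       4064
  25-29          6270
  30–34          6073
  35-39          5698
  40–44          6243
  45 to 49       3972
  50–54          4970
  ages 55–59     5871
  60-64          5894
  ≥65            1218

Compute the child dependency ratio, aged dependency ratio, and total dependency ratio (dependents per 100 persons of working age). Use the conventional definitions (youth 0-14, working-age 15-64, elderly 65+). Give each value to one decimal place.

Youth dependency ratio: 54.2
Old-age dependency ratio: 2.3
Total dependency ratio: 56.5

0–14: 8824 + 11033 + 9178 = 29035
15–64: 4525 + 4064 + 6270 + 6073 + 5698 + 6243 + 3972 + 4970 + 5871 + 5894 = 53580
65+: 1218
Youth dependency ratio = 29035 / 53580 × 100 = 54.2
Old-age dependency ratio = 1218 / 53580 × 100 = 2.3
Total dependency ratio = (29035 + 1218) / 53580 × 100 = 30253 / 53580 × 100 = 56.5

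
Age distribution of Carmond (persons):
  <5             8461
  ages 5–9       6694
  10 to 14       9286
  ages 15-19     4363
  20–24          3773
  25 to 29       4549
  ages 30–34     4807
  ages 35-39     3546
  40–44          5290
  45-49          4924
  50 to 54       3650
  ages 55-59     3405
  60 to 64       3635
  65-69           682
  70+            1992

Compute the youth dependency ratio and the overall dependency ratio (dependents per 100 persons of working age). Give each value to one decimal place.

Youth dependency ratio: 58.3
Total dependency ratio: 64.6

0–14: 8461 + 6694 + 9286 = 24441
15–64: 4363 + 3773 + 4549 + 4807 + 3546 + 5290 + 4924 + 3650 + 3405 + 3635 = 41942
65+: 682 + 1992 = 2674
Youth dependency ratio = 24441 / 41942 × 100 = 58.3
Total dependency ratio = (24441 + 2674) / 41942 × 100 = 27115 / 41942 × 100 = 64.6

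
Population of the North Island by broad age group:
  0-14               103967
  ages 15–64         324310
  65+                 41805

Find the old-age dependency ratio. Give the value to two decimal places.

Old-age dependency ratio = 41805 / 324310 × 100 = 12.89

Old-age dependency ratio: 12.89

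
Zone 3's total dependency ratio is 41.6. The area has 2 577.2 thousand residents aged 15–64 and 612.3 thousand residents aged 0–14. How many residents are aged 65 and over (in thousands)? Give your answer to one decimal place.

Aged 65 and over: 459.8

Total dependency ratio = (youth + elderly) / working-age × 100
41.6 = (612.3 + E) / 2 577.2 × 100
⇒ 459.8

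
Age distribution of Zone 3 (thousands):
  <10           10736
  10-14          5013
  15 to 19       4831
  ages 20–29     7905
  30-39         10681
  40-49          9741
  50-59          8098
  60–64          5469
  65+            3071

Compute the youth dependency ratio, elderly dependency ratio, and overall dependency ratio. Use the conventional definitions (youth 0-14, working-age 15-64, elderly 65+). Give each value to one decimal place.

0–14: 10736 + 5013 = 15749
15–64: 4831 + 7905 + 10681 + 9741 + 8098 + 5469 = 46725
65+: 3071
Youth dependency ratio = 15749 / 46725 × 100 = 33.7
Old-age dependency ratio = 3071 / 46725 × 100 = 6.6
Total dependency ratio = (15749 + 3071) / 46725 × 100 = 18820 / 46725 × 100 = 40.3

Youth dependency ratio: 33.7
Old-age dependency ratio: 6.6
Total dependency ratio: 40.3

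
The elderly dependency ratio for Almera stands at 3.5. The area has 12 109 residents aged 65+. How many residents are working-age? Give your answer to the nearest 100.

Old-age dependency ratio = elderly / working-age × 100
3.5 = 12 109 / W × 100
⇒ 346 000

Working-age: 346 000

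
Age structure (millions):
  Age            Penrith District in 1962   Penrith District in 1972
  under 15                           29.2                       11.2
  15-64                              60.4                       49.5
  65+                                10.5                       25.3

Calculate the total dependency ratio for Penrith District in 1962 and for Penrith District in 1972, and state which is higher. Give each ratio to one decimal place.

Penrith District in 1962: (29.2 + 10.5) / 60.4 × 100 = 39.7 / 60.4 × 100 = 65.7
Penrith District in 1972: (11.2 + 25.3) / 49.5 × 100 = 36.5 / 49.5 × 100 = 73.7

Penrith District in 1962: 65.7
Penrith District in 1972: 73.7
Higher: Penrith District in 1972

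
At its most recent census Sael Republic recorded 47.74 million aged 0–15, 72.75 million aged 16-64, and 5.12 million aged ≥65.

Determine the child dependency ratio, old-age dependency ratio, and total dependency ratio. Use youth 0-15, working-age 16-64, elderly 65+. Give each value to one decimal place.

Youth dependency ratio: 65.6
Old-age dependency ratio: 7.0
Total dependency ratio: 72.7

Youth dependency ratio = 47.74 / 72.75 × 100 = 65.6
Old-age dependency ratio = 5.12 / 72.75 × 100 = 7.0
Total dependency ratio = (47.74 + 5.12) / 72.75 × 100 = 52.86 / 72.75 × 100 = 72.7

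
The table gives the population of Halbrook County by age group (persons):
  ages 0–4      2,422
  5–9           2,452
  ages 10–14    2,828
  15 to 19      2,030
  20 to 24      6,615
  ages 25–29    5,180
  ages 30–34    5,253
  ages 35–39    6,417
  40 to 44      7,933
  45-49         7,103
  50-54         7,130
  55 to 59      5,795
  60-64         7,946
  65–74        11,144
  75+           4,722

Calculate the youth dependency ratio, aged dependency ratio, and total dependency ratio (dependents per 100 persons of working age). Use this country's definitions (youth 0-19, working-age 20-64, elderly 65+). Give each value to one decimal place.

Youth dependency ratio: 16.4
Old-age dependency ratio: 26.7
Total dependency ratio: 43.1

0–19: 2,422 + 2,452 + 2,828 + 2,030 = 9,732
20–64: 6,615 + 5,180 + 5,253 + 6,417 + 7,933 + 7,103 + 7,130 + 5,795 + 7,946 = 59,372
65+: 11,144 + 4,722 = 15,866
Youth dependency ratio = 9,732 / 59,372 × 100 = 16.4
Old-age dependency ratio = 15,866 / 59,372 × 100 = 26.7
Total dependency ratio = (9,732 + 15,866) / 59,372 × 100 = 25,598 / 59,372 × 100 = 43.1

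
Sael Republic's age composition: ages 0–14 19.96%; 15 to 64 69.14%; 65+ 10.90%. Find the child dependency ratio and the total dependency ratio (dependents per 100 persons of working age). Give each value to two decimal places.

Youth dependency ratio: 28.87
Total dependency ratio: 44.63

Youth dependency ratio = 19.96 / 69.14 × 100 = 28.87
Total dependency ratio = (19.96 + 10.90) / 69.14 × 100 = 30.86 / 69.14 × 100 = 44.63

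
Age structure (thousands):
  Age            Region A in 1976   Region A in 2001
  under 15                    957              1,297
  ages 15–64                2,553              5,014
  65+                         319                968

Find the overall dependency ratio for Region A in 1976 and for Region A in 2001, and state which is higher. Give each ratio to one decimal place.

Region A in 1976: (957 + 319) / 2,553 × 100 = 1,276 / 2,553 × 100 = 50.0
Region A in 2001: (1,297 + 968) / 5,014 × 100 = 2,265 / 5,014 × 100 = 45.2

Region A in 1976: 50.0
Region A in 2001: 45.2
Higher: Region A in 1976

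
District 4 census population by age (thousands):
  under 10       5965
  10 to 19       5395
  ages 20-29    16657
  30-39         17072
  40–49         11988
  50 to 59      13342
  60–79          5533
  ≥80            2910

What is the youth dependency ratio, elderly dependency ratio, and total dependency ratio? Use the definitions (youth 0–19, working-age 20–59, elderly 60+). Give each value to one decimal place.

0–19: 5965 + 5395 = 11360
20–59: 16657 + 17072 + 11988 + 13342 = 59059
60+: 5533 + 2910 = 8443
Youth dependency ratio = 11360 / 59059 × 100 = 19.2
Old-age dependency ratio = 8443 / 59059 × 100 = 14.3
Total dependency ratio = (11360 + 8443) / 59059 × 100 = 19803 / 59059 × 100 = 33.5

Youth dependency ratio: 19.2
Old-age dependency ratio: 14.3
Total dependency ratio: 33.5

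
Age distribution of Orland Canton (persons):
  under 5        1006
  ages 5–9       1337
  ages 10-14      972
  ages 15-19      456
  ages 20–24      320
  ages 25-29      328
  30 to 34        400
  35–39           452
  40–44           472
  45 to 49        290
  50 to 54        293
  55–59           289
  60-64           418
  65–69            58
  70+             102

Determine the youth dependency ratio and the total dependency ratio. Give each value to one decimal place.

Youth dependency ratio: 89.2
Total dependency ratio: 93.5

0–14: 1006 + 1337 + 972 = 3315
15–64: 456 + 320 + 328 + 400 + 452 + 472 + 290 + 293 + 289 + 418 = 3718
65+: 58 + 102 = 160
Youth dependency ratio = 3315 / 3718 × 100 = 89.2
Total dependency ratio = (3315 + 160) / 3718 × 100 = 3475 / 3718 × 100 = 93.5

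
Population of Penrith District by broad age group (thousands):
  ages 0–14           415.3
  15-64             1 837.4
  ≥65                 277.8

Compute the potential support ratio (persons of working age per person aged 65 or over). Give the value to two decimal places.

Potential support ratio: 6.61

Potential support ratio = 1 837.4 / 277.8 = 6.61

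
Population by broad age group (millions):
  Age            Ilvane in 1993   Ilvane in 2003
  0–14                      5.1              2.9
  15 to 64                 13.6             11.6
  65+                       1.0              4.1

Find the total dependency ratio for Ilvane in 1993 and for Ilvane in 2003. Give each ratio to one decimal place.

Ilvane in 1993: 44.9
Ilvane in 2003: 60.3

Ilvane in 1993: (5.1 + 1.0) / 13.6 × 100 = 6.1 / 13.6 × 100 = 44.9
Ilvane in 2003: (2.9 + 4.1) / 11.6 × 100 = 7.0 / 11.6 × 100 = 60.3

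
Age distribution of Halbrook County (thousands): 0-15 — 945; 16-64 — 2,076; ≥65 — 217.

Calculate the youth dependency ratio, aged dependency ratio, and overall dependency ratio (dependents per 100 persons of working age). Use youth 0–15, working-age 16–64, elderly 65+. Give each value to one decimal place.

Youth dependency ratio: 45.5
Old-age dependency ratio: 10.5
Total dependency ratio: 56.0

Youth dependency ratio = 945 / 2,076 × 100 = 45.5
Old-age dependency ratio = 217 / 2,076 × 100 = 10.5
Total dependency ratio = (945 + 217) / 2,076 × 100 = 1,162 / 2,076 × 100 = 56.0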